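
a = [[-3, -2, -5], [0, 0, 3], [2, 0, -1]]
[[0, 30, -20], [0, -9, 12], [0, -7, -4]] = a@ [[0, -5, 0], [0, 0, 0], [0, -3, 4]]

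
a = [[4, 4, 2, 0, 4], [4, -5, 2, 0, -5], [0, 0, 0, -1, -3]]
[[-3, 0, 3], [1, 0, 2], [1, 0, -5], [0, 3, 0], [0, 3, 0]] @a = [[-12, -12, -6, -3, -21], [4, 4, 2, -2, -2], [4, 4, 2, 5, 19], [12, -15, 6, 0, -15], [12, -15, 6, 0, -15]]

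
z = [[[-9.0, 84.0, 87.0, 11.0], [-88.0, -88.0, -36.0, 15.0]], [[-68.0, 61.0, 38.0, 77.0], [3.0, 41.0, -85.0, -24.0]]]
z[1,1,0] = 3.0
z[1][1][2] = -85.0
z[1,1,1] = 41.0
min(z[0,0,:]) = -9.0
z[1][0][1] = 61.0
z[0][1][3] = 15.0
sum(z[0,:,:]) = -24.0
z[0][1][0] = -88.0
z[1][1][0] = 3.0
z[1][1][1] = 41.0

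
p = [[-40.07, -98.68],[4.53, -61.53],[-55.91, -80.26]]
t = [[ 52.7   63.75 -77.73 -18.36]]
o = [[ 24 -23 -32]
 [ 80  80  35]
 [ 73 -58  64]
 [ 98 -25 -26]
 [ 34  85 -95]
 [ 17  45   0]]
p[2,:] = [-55.91, -80.26]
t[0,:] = [52.7, 63.75, -77.73, -18.36]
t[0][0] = 52.7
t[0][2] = -77.73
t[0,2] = -77.73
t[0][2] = -77.73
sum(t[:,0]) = 52.7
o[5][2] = 0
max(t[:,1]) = 63.75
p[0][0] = -40.07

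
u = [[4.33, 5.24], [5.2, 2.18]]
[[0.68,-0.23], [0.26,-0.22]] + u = [[5.01, 5.01], [5.46, 1.96]]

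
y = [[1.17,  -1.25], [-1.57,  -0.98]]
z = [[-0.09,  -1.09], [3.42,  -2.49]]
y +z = [[1.08, -2.34], [1.85, -3.47]]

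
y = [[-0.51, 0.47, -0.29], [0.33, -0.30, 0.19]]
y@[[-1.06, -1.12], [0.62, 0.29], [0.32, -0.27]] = [[0.74, 0.79], [-0.48, -0.51]]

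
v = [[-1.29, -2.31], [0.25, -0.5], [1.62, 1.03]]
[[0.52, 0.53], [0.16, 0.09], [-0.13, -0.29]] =v @ [[0.1, -0.05], [-0.28, -0.20]]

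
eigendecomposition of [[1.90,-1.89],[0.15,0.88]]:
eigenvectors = [[0.96+0.00j, 0.96-0.00j], [0.26-0.08j, (0.26+0.08j)]]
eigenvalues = [(1.39+0.15j), (1.39-0.15j)]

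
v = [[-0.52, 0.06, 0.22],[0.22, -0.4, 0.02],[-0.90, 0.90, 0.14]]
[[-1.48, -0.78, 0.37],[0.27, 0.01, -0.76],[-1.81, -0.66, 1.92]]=v @ [[2.41, 0.8, -1.47], [0.58, 0.34, 0.98], [-1.19, -1.73, -2.06]]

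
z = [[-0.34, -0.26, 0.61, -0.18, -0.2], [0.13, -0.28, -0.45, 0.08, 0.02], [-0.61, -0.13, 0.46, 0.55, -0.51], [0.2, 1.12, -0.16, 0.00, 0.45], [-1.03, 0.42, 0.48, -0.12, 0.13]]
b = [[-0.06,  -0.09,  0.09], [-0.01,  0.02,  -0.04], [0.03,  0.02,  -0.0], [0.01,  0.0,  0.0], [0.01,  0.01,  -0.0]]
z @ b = [[0.04, 0.04, -0.02], [-0.02, -0.03, 0.02], [0.05, 0.06, -0.05], [-0.02, 0.01, -0.03], [0.07, 0.11, -0.11]]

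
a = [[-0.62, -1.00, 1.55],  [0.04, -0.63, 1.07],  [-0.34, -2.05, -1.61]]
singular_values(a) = [2.65, 2.26, 0.36]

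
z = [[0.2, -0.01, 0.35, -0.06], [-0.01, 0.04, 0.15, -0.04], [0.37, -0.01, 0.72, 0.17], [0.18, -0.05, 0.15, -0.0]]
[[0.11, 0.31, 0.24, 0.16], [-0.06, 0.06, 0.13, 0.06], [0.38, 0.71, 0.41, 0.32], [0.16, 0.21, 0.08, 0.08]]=z@ [[0.61, 0.49, -0.08, 0.07], [-0.8, -0.52, 0.24, -0.00], [0.05, 0.64, 0.69, 0.42], [0.66, 0.34, -0.3, -0.06]]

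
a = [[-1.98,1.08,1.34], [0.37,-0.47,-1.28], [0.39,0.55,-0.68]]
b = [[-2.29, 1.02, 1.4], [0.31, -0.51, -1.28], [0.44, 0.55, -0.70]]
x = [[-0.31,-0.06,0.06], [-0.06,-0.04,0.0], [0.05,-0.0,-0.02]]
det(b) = -2.23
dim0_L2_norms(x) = [0.32, 0.07, 0.06]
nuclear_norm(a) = 4.50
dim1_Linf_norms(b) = [2.29, 1.28, 0.7]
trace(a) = -3.13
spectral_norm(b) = 3.12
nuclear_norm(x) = 0.37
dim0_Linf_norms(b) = [2.29, 1.02, 1.4]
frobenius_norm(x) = 0.33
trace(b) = -3.50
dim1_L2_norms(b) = [2.87, 1.41, 0.99]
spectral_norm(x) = 0.33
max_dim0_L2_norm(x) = 0.32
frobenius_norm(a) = 3.13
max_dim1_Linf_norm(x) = 0.31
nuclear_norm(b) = 4.82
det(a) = -1.78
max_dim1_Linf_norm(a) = 1.98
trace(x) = -0.37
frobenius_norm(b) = 3.35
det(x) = -0.00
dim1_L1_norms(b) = [4.71, 2.1, 1.69]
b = x + a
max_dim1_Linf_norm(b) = 2.29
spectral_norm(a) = 2.92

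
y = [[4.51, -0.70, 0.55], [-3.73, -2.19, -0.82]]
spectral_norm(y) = 6.00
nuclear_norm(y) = 8.12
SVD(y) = [[-0.73,0.69], [0.69,0.73]] @ diag([6.001802653182842, 2.119519972127513]) @ [[-0.97, -0.17, -0.16], [0.18, -0.98, -0.10]]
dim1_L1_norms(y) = [5.76, 6.74]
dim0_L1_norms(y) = [8.24, 2.89, 1.37]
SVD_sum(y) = [[4.24,0.72,0.70],[-4.01,-0.68,-0.66]] + [[0.27,-1.42,-0.15], [0.28,-1.51,-0.16]]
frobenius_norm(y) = 6.37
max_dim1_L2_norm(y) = 4.6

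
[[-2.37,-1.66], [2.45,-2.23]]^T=[[-2.37, 2.45], [-1.66, -2.23]]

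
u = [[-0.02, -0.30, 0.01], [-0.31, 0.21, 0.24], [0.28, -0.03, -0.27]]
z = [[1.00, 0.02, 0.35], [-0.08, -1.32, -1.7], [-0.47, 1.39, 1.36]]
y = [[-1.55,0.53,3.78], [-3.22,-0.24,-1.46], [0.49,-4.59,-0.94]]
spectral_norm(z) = 2.91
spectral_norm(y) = 5.19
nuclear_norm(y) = 12.23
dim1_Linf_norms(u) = [0.3, 0.31, 0.28]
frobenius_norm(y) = 7.19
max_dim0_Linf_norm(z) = 1.7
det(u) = 0.01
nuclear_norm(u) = 0.93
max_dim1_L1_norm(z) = 3.22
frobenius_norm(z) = 3.12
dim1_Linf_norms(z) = [1.0, 1.7, 1.39]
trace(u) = -0.08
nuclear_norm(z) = 4.14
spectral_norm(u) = 0.58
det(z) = 0.33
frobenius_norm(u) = 0.66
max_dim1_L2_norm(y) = 4.71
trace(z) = 1.04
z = u @ y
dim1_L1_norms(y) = [5.86, 4.92, 6.02]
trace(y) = -2.73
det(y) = 64.37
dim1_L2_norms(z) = [1.06, 2.15, 2.0]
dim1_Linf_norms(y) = [3.78, 3.22, 4.59]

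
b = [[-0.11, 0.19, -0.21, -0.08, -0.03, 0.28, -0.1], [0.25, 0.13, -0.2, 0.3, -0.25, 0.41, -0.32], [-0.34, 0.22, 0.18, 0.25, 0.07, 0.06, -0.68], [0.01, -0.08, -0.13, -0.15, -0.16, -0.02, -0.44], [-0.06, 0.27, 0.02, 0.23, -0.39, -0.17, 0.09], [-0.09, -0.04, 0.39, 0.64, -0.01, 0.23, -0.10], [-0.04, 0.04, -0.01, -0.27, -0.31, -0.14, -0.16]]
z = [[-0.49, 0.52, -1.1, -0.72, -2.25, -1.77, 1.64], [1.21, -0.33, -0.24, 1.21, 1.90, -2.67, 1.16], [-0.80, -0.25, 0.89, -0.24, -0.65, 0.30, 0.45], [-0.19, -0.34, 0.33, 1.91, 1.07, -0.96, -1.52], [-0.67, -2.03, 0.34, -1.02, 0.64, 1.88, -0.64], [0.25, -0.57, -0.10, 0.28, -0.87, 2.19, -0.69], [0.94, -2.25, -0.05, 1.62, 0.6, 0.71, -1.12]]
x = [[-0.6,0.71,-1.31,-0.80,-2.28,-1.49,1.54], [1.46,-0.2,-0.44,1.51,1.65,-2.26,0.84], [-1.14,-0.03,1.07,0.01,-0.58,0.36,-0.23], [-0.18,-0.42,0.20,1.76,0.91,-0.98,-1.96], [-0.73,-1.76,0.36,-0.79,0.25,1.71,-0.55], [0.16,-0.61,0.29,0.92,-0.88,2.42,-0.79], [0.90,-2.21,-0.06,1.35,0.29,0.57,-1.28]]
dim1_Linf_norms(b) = [0.28, 0.41, 0.68, 0.44, 0.39, 0.64, 0.31]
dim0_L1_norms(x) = [5.17, 5.94, 3.73, 7.14, 6.84, 9.79, 7.19]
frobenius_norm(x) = 8.00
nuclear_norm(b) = 3.85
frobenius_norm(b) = 1.70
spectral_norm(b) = 1.10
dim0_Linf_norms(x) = [1.46, 2.21, 1.31, 1.76, 2.28, 2.42, 1.96]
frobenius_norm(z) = 8.13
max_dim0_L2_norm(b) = 0.9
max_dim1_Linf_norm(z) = 2.67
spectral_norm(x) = 5.22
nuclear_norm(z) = 17.57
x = z + b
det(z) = -47.89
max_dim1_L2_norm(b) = 0.85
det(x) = -89.95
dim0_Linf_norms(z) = [1.21, 2.25, 1.1, 1.91, 2.25, 2.67, 1.64]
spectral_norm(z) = 5.35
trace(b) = -0.27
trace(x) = 3.42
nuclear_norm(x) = 17.61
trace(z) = 3.69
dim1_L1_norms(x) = [8.73, 8.36, 3.42, 6.41, 6.15, 6.07, 6.66]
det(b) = -0.00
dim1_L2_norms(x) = [3.61, 3.63, 1.72, 3.0, 2.77, 2.93, 3.09]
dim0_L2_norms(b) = [0.45, 0.43, 0.53, 0.85, 0.58, 0.59, 0.9]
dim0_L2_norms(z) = [1.94, 3.17, 1.52, 3.07, 3.43, 4.48, 2.95]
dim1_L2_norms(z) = [3.62, 3.9, 1.51, 2.88, 3.17, 2.55, 3.27]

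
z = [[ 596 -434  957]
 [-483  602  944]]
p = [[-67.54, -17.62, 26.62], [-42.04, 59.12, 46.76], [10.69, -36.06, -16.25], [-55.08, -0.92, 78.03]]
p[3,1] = -0.92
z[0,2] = 957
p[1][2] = 46.76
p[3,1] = -0.92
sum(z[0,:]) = 1119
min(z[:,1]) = -434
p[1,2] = 46.76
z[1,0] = -483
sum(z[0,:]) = 1119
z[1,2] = 944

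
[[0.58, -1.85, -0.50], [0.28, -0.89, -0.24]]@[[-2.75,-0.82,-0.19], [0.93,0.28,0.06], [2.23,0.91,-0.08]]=[[-4.43, -1.45, -0.18], [-2.13, -0.7, -0.09]]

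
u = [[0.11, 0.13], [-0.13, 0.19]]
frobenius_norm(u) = 0.29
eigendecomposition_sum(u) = [[(0.05+0.09j),  (0.06-0.08j)],[(-0.06+0.08j),  0.09+0.04j]] + [[0.06-0.09j, 0.06+0.08j],  [(-0.06-0.08j), 0.09-0.04j]]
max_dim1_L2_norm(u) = 0.23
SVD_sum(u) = [[-0.03, 0.08], [-0.08, 0.21]] + [[0.14,0.05], [-0.05,-0.02]]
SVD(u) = [[0.35, 0.94],[0.94, -0.35]] @ diag([0.23849433241279208, 0.1584943324127921]) @ [[-0.35, 0.94], [0.94, 0.35]]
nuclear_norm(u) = 0.40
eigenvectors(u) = [[(0.71+0j), 0.71-0.00j], [(0.22+0.67j), 0.22-0.67j]]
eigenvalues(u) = [(0.15+0.12j), (0.15-0.12j)]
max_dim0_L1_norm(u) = 0.32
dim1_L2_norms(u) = [0.17, 0.23]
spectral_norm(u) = 0.24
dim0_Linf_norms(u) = [0.13, 0.19]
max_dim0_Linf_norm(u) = 0.19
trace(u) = 0.30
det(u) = 0.04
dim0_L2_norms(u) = [0.17, 0.23]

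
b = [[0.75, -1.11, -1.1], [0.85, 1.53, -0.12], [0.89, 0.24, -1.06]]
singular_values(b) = [2.03, 1.97, 0.2]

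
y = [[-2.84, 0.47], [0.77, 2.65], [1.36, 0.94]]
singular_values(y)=[3.41, 2.65]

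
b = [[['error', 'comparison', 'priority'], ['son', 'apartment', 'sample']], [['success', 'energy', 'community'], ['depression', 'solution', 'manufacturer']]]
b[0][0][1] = 'comparison'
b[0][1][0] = 'son'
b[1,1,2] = 'manufacturer'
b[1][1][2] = 'manufacturer'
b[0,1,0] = 'son'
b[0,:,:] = [['error', 'comparison', 'priority'], ['son', 'apartment', 'sample']]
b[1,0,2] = 'community'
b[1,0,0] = 'success'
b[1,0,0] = 'success'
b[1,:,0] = ['success', 'depression']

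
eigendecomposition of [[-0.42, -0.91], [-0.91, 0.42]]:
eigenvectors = [[-0.84, 0.54], [-0.54, -0.84]]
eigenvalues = [-1.0, 1.0]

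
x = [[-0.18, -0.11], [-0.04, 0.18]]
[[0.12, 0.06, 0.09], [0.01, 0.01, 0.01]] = x@[[-0.59, -0.31, -0.44], [-0.09, -0.00, -0.06]]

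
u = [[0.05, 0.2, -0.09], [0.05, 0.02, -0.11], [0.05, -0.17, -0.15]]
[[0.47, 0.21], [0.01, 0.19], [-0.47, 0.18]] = u @[[-0.06, 3.02], [2.49, 0.15], [0.32, -0.36]]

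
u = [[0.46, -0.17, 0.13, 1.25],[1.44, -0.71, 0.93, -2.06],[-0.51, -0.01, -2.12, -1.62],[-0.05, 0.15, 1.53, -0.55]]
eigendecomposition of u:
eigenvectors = [[0.44+0.00j, -0.10+0.00j, (-0.15+0.14j), (-0.15-0.14j)], [(0.89+0j), -0.99+0.00j, (0.85+0j), (0.85-0j)], [(-0.09+0j), (0.1+0j), 0.18+0.25j, 0.18-0.25j], [-0.03+0.00j, -0.05+0.00j, 0.13-0.36j, 0.13+0.36j]]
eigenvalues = [(-0+0j), (-0.75+0j), (-1.08+1.37j), (-1.08-1.37j)]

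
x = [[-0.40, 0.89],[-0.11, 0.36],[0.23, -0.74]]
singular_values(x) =[1.3, 0.08]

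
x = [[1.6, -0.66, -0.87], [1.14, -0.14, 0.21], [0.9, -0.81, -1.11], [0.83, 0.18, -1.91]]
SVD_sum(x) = [[1.26,-0.43,-1.28],[0.46,-0.15,-0.46],[1.07,-0.36,-1.09],[1.26,-0.43,-1.28]] + [[0.35, -0.20, 0.41], [0.54, -0.31, 0.63], [0.02, -0.01, 0.03], [-0.56, 0.33, -0.66]] + [[-0.01, -0.03, -0.0], [0.15, 0.33, 0.04], [-0.20, -0.43, -0.05], [0.13, 0.28, 0.03]]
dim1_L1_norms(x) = [3.13, 1.49, 2.82, 2.92]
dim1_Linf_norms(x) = [1.6, 1.14, 1.11, 1.91]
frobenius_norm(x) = 3.49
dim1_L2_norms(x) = [1.94, 1.17, 1.64, 2.09]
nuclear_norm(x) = 5.21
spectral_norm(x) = 3.12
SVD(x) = [[-0.59,-0.41,-0.05], [-0.21,-0.63,0.54], [-0.5,-0.03,-0.71], [-0.59,0.66,0.46]] @ diag([3.1215912645768045, 1.4081997599898917, 0.6753083835420628]) @ [[-0.68,0.23,0.69], [-0.60,0.35,-0.71], [0.41,0.91,0.1]]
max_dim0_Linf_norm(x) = 1.91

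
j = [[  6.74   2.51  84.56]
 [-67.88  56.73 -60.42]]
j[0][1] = 2.51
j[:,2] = [84.56, -60.42]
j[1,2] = -60.42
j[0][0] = 6.74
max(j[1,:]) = 56.73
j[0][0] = 6.74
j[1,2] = -60.42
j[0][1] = 2.51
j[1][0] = -67.88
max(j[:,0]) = 6.74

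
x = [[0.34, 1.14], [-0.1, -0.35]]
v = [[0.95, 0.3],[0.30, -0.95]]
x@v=[[0.66, -0.98], [-0.2, 0.3]]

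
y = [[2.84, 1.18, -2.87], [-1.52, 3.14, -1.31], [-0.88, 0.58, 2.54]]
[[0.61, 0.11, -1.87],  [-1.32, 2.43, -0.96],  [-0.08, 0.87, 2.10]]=y @ [[0.43, -0.15, 0.15], [-0.15, 0.75, 0.12], [0.15, 0.12, 0.85]]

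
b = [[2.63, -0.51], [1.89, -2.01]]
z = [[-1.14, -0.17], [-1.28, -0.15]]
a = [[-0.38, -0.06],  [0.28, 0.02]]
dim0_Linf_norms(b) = [2.63, 2.01]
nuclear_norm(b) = 4.84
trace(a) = -0.36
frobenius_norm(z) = 1.73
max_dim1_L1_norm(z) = 1.43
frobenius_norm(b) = 3.85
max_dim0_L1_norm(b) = 4.52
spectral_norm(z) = 1.73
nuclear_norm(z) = 1.76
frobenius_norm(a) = 0.48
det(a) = 0.01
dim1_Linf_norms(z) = [1.14, 1.28]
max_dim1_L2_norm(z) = 1.29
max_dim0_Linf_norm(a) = 0.38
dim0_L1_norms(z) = [2.42, 0.32]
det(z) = -0.05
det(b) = -4.32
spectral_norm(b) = 3.66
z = b @ a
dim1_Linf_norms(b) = [2.63, 2.01]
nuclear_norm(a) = 0.50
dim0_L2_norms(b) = [3.24, 2.07]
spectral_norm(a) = 0.48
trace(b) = 0.62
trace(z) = -1.29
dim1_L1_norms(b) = [3.14, 3.9]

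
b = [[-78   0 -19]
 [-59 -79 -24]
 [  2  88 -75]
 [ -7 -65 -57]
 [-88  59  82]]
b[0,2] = -19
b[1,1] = -79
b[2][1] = 88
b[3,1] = -65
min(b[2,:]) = -75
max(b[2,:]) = 88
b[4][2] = 82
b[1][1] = -79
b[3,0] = -7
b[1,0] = -59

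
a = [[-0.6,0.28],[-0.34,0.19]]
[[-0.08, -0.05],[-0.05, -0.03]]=a@[[0.09, 0.13], [-0.11, 0.09]]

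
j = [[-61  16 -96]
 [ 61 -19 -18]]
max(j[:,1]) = 16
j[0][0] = -61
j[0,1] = 16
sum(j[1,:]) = 24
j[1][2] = -18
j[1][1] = -19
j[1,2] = -18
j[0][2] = -96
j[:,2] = [-96, -18]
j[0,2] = -96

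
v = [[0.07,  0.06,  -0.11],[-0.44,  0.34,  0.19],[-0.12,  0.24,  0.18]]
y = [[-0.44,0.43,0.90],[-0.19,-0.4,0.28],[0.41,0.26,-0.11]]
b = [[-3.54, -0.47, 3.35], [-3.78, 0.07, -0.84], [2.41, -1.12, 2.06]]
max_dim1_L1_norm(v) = 0.97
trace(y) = -0.95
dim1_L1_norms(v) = [0.24, 0.97, 0.54]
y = b @ v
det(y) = 0.16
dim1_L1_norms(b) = [7.36, 4.69, 5.59]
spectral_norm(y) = 1.12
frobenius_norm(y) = 1.31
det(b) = 13.73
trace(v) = 0.59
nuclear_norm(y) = 1.98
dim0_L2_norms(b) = [5.71, 1.22, 4.02]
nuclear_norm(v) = 0.93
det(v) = 0.01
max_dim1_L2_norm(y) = 1.09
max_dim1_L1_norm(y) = 1.77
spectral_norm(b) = 5.78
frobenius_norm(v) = 0.69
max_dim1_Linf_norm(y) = 0.9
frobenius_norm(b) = 7.09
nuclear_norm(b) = 10.43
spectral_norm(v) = 0.66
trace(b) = -1.41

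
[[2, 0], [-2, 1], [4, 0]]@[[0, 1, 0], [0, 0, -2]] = [[0, 2, 0], [0, -2, -2], [0, 4, 0]]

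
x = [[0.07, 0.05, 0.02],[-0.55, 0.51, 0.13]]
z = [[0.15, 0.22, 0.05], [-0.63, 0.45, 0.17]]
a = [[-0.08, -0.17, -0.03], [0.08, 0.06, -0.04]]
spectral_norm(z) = 0.79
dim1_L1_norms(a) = [0.28, 0.18]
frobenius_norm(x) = 0.77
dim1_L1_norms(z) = [0.42, 1.25]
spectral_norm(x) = 0.76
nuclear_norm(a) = 0.27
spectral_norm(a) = 0.21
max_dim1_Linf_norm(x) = 0.55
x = a + z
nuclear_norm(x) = 0.85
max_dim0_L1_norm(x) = 0.62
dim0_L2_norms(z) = [0.65, 0.5, 0.18]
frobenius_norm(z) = 0.84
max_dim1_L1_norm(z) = 1.25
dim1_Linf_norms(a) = [0.17, 0.08]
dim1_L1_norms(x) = [0.14, 1.19]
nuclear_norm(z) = 1.06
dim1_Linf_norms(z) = [0.22, 0.63]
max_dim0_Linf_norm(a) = 0.17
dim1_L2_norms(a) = [0.19, 0.11]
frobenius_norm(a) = 0.22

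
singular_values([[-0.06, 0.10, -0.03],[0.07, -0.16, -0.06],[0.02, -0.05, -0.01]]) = [0.22, 0.06, 0.0]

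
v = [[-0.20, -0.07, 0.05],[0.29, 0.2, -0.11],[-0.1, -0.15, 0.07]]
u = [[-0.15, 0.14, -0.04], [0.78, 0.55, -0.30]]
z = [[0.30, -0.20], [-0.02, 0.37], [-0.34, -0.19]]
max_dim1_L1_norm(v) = 0.6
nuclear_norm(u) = 1.21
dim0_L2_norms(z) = [0.45, 0.46]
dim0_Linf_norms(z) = [0.34, 0.37]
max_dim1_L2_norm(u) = 1.0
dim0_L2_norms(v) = [0.37, 0.26, 0.14]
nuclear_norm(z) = 0.92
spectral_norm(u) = 1.00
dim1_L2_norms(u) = [0.21, 1.0]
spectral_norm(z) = 0.46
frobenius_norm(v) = 0.47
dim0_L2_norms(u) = [0.79, 0.57, 0.3]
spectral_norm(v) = 0.46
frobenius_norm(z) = 0.65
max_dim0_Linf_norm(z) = 0.37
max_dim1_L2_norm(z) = 0.39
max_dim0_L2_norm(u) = 0.79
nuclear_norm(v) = 0.55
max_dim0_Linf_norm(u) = 0.78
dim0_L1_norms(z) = [0.66, 0.76]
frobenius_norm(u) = 1.02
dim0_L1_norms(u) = [0.93, 0.69, 0.34]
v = z @ u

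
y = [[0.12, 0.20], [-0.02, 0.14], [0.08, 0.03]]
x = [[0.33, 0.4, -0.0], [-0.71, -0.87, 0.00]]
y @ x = [[-0.1, -0.13, 0.00], [-0.11, -0.13, 0.00], [0.01, 0.01, 0.00]]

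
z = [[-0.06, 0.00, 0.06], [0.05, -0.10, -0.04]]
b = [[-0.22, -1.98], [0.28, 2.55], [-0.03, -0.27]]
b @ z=[[-0.09, 0.20, 0.07], [0.11, -0.26, -0.09], [-0.01, 0.03, 0.01]]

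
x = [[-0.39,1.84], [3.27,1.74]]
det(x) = -6.695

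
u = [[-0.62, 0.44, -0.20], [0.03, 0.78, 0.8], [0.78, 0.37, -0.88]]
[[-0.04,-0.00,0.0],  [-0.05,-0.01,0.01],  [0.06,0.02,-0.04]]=u @ [[0.06, 0.01, -0.02], [-0.03, -0.0, -0.01], [-0.03, -0.01, 0.02]]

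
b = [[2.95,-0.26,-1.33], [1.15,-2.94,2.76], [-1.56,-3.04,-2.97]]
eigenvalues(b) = [(3.3+0j), (-3.13+2.97j), (-3.13-2.97j)]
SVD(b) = [[-0.0,0.07,-1.0], [-0.31,0.95,0.07], [0.95,0.31,0.02]] @ diag([4.56479093210461, 4.156965668718307, 3.240543191391357]) @ [[-0.40, -0.43, -0.8], [0.20, -0.90, 0.39], [-0.89, -0.01, 0.45]]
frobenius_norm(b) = 6.97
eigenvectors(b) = [[0.96+0.00j, (0.04-0.13j), (0.04+0.13j)], [0.06+0.00j, -0.70+0.00j, (-0.7-0j)], [(-0.27+0j), 0.03-0.70j, (0.03+0.7j)]]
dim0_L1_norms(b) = [5.66, 6.24, 7.06]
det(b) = 61.49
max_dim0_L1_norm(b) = 7.06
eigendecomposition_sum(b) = [[3.13+0.00j, (0.16+0j), -0.59+0.00j], [(0.19+0j), 0.01+0.00j, (-0.04+0j)], [-0.87-0.00j, (-0.04+0j), (0.17+0j)]] + [[(-0.09+0.07j), -0.21-0.37j, (-0.37+0.17j)],[(0.48+0.32j), -1.47+1.57j, 1.40+1.51j],[(-0.34+0.46j), -1.50-1.54j, (-1.57+1.32j)]] + [[-0.09-0.07j, -0.21+0.37j, -0.37-0.17j], [(0.48-0.32j), (-1.47-1.57j), 1.40-1.51j], [(-0.34-0.46j), -1.50+1.54j, (-1.57-1.32j)]]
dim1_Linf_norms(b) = [2.95, 2.94, 3.04]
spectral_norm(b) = 4.56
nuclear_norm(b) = 11.96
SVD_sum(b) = [[0.00,0.00,0.01], [0.57,0.61,1.13], [-1.75,-1.89,-3.49]] + [[0.06, -0.28, 0.12], [0.79, -3.55, 1.52], [0.26, -1.15, 0.49]] + [[2.88,0.02,-1.46], [-0.21,-0.0,0.10], [-0.06,-0.0,0.03]]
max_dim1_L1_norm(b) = 7.57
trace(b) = -2.96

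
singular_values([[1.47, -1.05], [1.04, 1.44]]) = [1.81, 1.78]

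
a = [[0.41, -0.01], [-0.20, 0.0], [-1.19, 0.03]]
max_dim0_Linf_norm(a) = 1.19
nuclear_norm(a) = 1.28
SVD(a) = [[-0.32,0.01], [0.16,-0.99], [0.93,0.17]] @ diag([1.2748236304757776, 0.004971034153749437]) @ [[-1.0,0.02],[0.02,1.0]]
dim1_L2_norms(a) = [0.41, 0.2, 1.19]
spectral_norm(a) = 1.27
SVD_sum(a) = [[0.41,-0.01], [-0.2,0.0], [-1.19,0.03]] + [[0.0, 0.00], [-0.00, -0.0], [0.00, 0.00]]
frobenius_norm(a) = 1.27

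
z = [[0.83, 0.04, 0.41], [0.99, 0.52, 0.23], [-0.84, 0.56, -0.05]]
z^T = [[0.83, 0.99, -0.84], [0.04, 0.52, 0.56], [0.41, 0.23, -0.05]]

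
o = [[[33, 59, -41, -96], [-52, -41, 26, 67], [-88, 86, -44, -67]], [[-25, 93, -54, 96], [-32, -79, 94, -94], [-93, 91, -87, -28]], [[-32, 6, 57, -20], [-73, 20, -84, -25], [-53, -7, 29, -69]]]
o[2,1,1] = 20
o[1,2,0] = -93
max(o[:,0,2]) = 57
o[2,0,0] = -32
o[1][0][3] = 96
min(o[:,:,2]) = -87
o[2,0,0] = -32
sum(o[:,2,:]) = -330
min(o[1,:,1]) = -79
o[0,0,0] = 33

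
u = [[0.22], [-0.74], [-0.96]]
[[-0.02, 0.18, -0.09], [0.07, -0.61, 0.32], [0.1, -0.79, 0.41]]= u @ [[-0.1,0.82,-0.43]]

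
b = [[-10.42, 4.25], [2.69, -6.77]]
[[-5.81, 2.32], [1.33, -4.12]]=b @ [[0.57,0.03], [0.03,0.62]]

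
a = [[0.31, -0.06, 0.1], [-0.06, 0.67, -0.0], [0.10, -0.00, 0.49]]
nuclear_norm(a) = 1.47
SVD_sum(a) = [[0.02, -0.12, 0.01], [-0.12, 0.65, -0.06], [0.01, -0.06, 0.01]] + [[0.07, 0.03, 0.18], [0.03, 0.01, 0.08], [0.18, 0.08, 0.44]] + [[0.21, 0.03, -0.09], [0.03, 0.0, -0.01], [-0.09, -0.01, 0.04]]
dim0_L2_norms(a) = [0.33, 0.67, 0.5]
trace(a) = 1.47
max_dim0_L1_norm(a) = 0.73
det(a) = 0.09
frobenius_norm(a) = 0.90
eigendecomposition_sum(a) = [[0.21, 0.03, -0.09], [0.03, 0.0, -0.01], [-0.09, -0.01, 0.04]] + [[0.07, 0.03, 0.18], [0.03, 0.01, 0.08], [0.18, 0.08, 0.44]] + [[0.02,-0.12,0.01], [-0.12,0.65,-0.06], [0.01,-0.06,0.01]]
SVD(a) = [[-0.18, -0.37, -0.91], [0.98, -0.16, -0.13], [-0.10, -0.91, 0.39]] @ diag([0.6812850185028756, 0.5305835208318977, 0.25813146066522646]) @ [[-0.18, 0.98, -0.1], [-0.37, -0.16, -0.91], [-0.91, -0.13, 0.39]]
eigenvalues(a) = [0.26, 0.53, 0.68]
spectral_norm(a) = 0.68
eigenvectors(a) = [[-0.91, -0.37, -0.18], [-0.13, -0.16, 0.98], [0.39, -0.91, -0.1]]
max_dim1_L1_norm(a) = 0.73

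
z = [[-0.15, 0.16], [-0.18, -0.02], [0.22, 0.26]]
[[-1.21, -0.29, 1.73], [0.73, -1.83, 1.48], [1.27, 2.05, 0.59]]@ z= [[0.61, 0.26],[0.55, 0.54],[-0.43, 0.32]]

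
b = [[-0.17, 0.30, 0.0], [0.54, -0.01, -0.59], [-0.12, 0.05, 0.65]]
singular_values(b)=[1.0, 0.36, 0.24]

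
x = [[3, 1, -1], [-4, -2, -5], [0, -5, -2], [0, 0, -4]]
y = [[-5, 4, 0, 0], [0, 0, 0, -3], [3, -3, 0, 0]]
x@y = [[-18, 15, 0, -3], [5, -1, 0, 6], [-6, 6, 0, 15], [-12, 12, 0, 0]]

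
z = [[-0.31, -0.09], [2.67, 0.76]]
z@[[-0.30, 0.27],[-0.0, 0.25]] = [[0.09, -0.11],[-0.8, 0.91]]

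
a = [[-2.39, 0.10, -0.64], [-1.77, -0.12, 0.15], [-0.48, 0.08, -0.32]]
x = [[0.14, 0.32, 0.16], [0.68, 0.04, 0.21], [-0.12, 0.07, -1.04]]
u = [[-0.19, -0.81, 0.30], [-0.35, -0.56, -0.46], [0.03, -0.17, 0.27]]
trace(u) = -0.48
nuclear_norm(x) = 2.06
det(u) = 0.00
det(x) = 0.22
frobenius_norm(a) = 3.10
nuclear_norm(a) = 3.63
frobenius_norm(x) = 1.33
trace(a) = -2.83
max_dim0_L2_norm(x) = 1.07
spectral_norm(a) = 3.05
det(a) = 0.00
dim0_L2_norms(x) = [0.7, 0.33, 1.07]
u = a @ x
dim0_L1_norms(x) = [0.94, 0.43, 1.41]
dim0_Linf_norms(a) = [2.39, 0.12, 0.64]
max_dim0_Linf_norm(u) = 0.81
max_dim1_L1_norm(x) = 1.23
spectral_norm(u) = 1.06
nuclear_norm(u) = 1.70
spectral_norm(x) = 1.12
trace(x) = -0.86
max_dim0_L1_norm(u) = 1.54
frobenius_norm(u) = 1.24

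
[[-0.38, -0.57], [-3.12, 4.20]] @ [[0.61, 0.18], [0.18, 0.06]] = [[-0.33, -0.10], [-1.15, -0.31]]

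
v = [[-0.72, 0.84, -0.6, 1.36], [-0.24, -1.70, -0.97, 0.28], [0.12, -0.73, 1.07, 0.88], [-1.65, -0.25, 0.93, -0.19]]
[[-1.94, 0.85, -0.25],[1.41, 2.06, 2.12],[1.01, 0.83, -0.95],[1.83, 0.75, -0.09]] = v @ [[-0.48,-0.58,-0.36], [-1.24,-0.84,-0.69], [0.66,-0.31,-1.00], [-0.62,0.7,-0.39]]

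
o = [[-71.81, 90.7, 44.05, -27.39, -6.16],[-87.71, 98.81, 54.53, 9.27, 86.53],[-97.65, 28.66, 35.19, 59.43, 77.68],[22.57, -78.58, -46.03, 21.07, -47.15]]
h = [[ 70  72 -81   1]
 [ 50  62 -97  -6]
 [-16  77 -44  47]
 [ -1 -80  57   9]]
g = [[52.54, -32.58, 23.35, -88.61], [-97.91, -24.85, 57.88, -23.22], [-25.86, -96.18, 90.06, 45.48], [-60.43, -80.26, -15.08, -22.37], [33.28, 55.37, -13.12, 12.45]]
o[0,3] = -27.39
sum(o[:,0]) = -234.59999999999997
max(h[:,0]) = 70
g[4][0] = 33.28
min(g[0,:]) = -88.61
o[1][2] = 54.53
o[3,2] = -46.03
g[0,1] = -32.58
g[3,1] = -80.26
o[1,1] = 98.81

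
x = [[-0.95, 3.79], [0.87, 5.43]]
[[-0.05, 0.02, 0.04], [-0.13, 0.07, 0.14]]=x @ [[-0.03,0.02,0.04], [-0.02,0.01,0.02]]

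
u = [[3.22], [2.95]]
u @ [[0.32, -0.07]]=[[1.03, -0.23],  [0.94, -0.21]]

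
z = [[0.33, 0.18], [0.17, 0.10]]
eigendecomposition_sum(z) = [[0.33,0.18], [0.17,0.10]] + [[0.0, -0.0], [-0.00, 0.00]]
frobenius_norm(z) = 0.42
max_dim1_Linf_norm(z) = 0.33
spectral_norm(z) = 0.42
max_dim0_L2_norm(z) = 0.37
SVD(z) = [[-0.89, -0.46],[-0.46, 0.89]] @ diag([0.42446204758978495, 0.005654215762346434]) @ [[-0.87, -0.48], [-0.48, 0.87]]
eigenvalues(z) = [0.42, 0.01]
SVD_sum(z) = [[0.33, 0.18], [0.17, 0.1]] + [[0.0, -0.0], [-0.00, 0.0]]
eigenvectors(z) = [[0.89, -0.49], [0.46, 0.87]]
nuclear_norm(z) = 0.43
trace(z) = 0.43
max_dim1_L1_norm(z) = 0.51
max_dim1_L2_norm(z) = 0.38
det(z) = 0.00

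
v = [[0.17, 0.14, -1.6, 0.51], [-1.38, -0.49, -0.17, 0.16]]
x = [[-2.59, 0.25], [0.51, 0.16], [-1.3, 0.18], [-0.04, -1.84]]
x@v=[[-0.79,-0.49,4.10,-1.28], [-0.13,-0.01,-0.84,0.29], [-0.47,-0.27,2.05,-0.63], [2.53,0.90,0.38,-0.31]]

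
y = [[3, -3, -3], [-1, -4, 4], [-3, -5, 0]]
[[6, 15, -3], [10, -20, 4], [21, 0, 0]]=y@ [[-2, 0, 0], [-3, 0, 0], [-1, -5, 1]]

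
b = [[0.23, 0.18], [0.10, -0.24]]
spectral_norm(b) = 0.31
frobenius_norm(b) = 0.39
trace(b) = -0.01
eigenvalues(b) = [0.27, -0.28]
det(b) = -0.07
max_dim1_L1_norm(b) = 0.41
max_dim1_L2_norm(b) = 0.29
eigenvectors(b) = [[0.98, -0.34],  [0.19, 0.94]]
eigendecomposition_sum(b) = [[0.25, 0.09], [0.05, 0.02]] + [[-0.02, 0.09], [0.05, -0.26]]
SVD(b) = [[-0.84, 0.55], [0.55, 0.84]] @ diag([0.3138528760732913, 0.23323029859030586]) @ [[-0.44, -0.90], [0.90, -0.44]]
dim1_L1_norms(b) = [0.41, 0.34]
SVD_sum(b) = [[0.12, 0.24], [-0.08, -0.15]] + [[0.11, -0.06], [0.18, -0.09]]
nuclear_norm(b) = 0.55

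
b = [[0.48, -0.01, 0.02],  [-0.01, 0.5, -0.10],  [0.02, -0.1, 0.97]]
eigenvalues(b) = [0.99, 0.47, 0.49]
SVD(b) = [[0.04, -0.69, -0.72], [-0.20, 0.7, -0.68], [0.98, 0.17, -0.11]] @ diag([0.9913040219729125, 0.4851508709557577, 0.47354510707132985]) @ [[0.04, -0.20, 0.98], [-0.69, 0.70, 0.17], [-0.72, -0.68, -0.11]]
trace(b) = 1.95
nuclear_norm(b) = 1.95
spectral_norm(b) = 0.99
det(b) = 0.23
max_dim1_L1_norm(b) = 1.09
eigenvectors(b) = [[-0.04, 0.72, -0.69], [0.20, 0.68, 0.7], [-0.98, 0.11, 0.17]]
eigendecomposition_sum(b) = [[0.00, -0.01, 0.04], [-0.01, 0.04, -0.19], [0.04, -0.19, 0.95]] + [[0.25, 0.23, 0.04], [0.23, 0.22, 0.04], [0.04, 0.04, 0.01]] + [[0.23, -0.24, -0.06], [-0.24, 0.24, 0.06], [-0.06, 0.06, 0.01]]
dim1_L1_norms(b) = [0.51, 0.61, 1.09]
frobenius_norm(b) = 1.20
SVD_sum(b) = [[0.0, -0.01, 0.04], [-0.01, 0.04, -0.19], [0.04, -0.19, 0.95]] + [[0.23, -0.24, -0.06], [-0.24, 0.24, 0.06], [-0.06, 0.06, 0.01]] + [[0.25, 0.23, 0.04], [0.23, 0.22, 0.04], [0.04, 0.04, 0.01]]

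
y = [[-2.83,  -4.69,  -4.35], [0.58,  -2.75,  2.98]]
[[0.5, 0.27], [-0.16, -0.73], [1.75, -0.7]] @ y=[[-1.26, -3.09, -1.37],[0.03, 2.76, -1.48],[-5.36, -6.28, -9.7]]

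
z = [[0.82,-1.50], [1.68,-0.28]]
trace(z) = 0.54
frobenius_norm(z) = 2.41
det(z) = 2.29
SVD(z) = [[-0.71, -0.70], [-0.7, 0.71]] @ diag([2.1700765984095844, 1.0554466149621624]) @ [[-0.81, 0.58], [0.58, 0.81]]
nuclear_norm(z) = 3.23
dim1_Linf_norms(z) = [1.5, 1.68]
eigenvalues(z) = [(0.27+1.49j), (0.27-1.49j)]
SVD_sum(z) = [[1.25,  -0.89], [1.24,  -0.89]] + [[-0.43, -0.61],[0.44, 0.61]]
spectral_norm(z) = 2.17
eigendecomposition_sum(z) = [[(0.41+0.69j), -0.75+0.14j], [0.84-0.15j, (-0.14+0.79j)]] + [[0.41-0.69j, (-0.75-0.14j)], [0.84+0.15j, (-0.14-0.79j)]]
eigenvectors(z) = [[(0.24+0.64j), (0.24-0.64j)],[0.73+0.00j, 0.73-0.00j]]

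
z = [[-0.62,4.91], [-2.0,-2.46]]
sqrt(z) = [[1.44,2.57],[-1.05,0.47]]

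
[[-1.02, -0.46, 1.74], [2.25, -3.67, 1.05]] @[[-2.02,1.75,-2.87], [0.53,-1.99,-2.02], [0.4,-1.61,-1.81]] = [[2.51,-3.67,0.71], [-6.07,9.55,-0.94]]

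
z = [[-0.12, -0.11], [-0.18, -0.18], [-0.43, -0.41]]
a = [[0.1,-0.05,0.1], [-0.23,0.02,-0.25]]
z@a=[[0.01, 0.00, 0.02],[0.02, 0.01, 0.03],[0.05, 0.01, 0.06]]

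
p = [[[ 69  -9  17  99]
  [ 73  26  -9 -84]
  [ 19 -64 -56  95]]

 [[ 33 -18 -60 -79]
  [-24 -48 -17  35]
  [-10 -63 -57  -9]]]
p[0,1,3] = -84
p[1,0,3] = -79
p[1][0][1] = -18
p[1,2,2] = -57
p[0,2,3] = 95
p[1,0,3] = -79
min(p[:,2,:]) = -64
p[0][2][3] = 95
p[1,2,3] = -9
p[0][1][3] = -84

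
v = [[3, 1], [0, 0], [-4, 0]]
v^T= [[3, 0, -4], [1, 0, 0]]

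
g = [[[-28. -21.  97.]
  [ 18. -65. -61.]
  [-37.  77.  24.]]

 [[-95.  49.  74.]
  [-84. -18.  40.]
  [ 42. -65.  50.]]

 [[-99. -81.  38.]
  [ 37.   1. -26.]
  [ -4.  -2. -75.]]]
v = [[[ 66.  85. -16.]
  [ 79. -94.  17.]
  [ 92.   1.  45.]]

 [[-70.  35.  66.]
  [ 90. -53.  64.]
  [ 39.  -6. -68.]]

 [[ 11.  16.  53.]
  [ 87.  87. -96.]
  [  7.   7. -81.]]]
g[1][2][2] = 50.0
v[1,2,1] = -6.0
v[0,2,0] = 92.0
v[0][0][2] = -16.0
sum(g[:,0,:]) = -66.0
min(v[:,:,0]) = -70.0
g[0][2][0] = -37.0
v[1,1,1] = -53.0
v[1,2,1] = -6.0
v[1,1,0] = 90.0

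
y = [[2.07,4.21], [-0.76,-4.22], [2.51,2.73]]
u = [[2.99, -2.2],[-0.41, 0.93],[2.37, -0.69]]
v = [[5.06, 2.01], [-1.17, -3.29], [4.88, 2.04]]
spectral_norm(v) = 7.98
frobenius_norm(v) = 8.36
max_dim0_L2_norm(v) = 7.13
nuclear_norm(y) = 8.76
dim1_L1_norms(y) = [6.28, 4.98, 5.24]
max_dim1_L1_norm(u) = 5.19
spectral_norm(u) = 4.48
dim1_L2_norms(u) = [3.71, 1.02, 2.47]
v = y + u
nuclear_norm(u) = 5.40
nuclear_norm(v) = 10.46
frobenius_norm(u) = 4.57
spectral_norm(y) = 7.19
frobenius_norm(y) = 7.36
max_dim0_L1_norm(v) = 11.11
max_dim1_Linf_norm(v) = 5.06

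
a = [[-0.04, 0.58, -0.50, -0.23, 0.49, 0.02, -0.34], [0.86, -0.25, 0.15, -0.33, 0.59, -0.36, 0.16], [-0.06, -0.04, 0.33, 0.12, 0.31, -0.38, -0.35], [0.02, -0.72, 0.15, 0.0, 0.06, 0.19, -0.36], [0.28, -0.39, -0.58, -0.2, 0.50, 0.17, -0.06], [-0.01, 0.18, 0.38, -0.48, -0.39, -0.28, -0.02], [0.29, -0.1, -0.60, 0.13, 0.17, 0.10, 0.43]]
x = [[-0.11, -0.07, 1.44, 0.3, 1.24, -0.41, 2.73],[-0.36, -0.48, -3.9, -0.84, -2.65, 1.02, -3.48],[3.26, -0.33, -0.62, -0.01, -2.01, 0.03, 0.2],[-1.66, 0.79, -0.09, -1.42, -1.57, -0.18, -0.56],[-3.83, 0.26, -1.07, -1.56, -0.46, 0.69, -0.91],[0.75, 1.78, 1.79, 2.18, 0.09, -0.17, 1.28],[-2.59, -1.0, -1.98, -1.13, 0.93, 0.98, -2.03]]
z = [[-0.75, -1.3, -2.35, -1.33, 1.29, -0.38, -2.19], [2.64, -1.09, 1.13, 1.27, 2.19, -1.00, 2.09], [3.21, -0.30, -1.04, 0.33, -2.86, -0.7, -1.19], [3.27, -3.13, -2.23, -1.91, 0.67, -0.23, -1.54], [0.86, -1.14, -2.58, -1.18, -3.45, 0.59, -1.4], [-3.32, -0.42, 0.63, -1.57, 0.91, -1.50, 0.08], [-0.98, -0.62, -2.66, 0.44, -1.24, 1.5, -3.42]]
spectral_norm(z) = 8.58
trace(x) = -5.29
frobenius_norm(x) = 11.10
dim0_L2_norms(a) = [0.95, 1.06, 1.12, 0.68, 1.06, 0.65, 0.76]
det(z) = -971.74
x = a @ z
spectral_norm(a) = 1.49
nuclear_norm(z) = 26.62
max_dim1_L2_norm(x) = 6.04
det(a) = 0.01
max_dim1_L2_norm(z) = 5.66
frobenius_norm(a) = 2.42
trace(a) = 0.69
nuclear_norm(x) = 21.21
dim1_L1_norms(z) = [9.59, 11.41, 9.63, 12.98, 11.2, 8.43, 10.86]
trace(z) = -13.16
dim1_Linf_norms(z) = [2.35, 2.64, 3.21, 3.27, 3.45, 3.32, 3.42]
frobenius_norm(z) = 12.51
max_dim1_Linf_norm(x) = 3.9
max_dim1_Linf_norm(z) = 3.45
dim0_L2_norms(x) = [5.96, 2.28, 5.09, 3.36, 4.02, 1.65, 5.15]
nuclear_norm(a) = 5.43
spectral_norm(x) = 8.64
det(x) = -10.11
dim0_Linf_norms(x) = [3.83, 1.78, 3.9, 2.18, 2.65, 1.02, 3.48]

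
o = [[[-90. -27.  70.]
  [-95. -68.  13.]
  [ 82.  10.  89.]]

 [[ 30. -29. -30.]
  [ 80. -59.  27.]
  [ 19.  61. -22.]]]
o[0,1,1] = -68.0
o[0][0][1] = -27.0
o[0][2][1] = 10.0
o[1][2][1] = 61.0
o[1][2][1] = 61.0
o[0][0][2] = 70.0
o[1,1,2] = 27.0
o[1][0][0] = 30.0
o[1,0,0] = 30.0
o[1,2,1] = 61.0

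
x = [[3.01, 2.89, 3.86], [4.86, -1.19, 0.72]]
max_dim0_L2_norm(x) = 5.72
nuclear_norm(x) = 10.40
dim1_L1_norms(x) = [9.76, 6.77]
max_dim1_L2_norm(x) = 5.68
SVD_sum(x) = [[4.22, 1.21, 2.73], [3.32, 0.95, 2.15]] + [[-1.21,1.68,1.13], [1.54,-2.14,-1.43]]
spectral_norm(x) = 6.58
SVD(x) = [[-0.79, -0.62], [-0.62, 0.79]] @ diag([6.580614831990784, 3.815941356072301]) @ [[-0.82, -0.23, -0.53], [0.51, -0.71, -0.48]]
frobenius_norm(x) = 7.61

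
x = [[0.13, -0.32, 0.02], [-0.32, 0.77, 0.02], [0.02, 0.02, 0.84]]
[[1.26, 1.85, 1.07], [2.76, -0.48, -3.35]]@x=[[-0.41, 1.04, 0.96], [0.45, -1.32, -2.77]]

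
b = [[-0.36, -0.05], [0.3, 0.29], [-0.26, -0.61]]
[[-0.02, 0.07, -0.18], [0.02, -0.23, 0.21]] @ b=[[0.08, 0.13], [-0.13, -0.2]]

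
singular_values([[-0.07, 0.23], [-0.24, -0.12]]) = [0.28, 0.23]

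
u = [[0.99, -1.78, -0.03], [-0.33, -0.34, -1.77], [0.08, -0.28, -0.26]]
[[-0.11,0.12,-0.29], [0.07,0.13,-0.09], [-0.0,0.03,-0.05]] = u@[[0.78, 0.74, -0.16], [0.5, 0.35, 0.07], [-0.28, -0.28, 0.07]]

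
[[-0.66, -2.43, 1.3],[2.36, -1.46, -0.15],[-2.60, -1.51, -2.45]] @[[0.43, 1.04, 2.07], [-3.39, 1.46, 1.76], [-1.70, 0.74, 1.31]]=[[5.74, -3.27, -3.94], [6.22, 0.21, 2.12], [8.17, -6.72, -11.25]]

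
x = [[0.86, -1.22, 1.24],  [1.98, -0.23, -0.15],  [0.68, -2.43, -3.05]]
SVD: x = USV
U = [[-0.01, -0.73, -0.68], [-0.19, -0.67, 0.72], [-0.98, 0.14, -0.13]]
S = [4.02, 2.34, 1.36]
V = [[-0.26, 0.61, 0.75], [-0.80, 0.30, -0.52], [0.55, 0.73, -0.40]]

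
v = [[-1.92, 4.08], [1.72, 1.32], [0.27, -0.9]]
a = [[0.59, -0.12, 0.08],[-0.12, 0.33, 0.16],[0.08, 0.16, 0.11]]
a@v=[[-1.32, 2.18], [0.84, -0.20], [0.15, 0.44]]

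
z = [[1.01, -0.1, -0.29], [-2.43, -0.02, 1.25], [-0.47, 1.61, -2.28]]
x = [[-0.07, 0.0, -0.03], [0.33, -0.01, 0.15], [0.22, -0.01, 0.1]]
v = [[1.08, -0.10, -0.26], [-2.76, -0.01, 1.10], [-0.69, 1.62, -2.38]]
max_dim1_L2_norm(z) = 2.83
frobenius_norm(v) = 4.34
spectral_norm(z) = 3.15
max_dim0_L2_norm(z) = 2.67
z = v + x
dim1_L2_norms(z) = [1.06, 2.73, 2.83]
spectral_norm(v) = 3.20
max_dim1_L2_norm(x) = 0.36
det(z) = -0.24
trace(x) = 0.02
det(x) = -0.00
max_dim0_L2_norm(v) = 3.04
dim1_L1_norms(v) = [1.44, 3.87, 4.69]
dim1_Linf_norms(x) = [0.07, 0.33, 0.22]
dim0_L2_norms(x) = [0.4, 0.01, 0.18]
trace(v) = -1.31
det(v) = -0.00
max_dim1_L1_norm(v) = 4.69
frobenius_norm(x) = 0.44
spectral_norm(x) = 0.44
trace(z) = -1.29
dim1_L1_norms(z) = [1.4, 3.7, 4.36]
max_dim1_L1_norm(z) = 4.36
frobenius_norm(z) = 4.07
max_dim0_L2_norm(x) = 0.4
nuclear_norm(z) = 5.76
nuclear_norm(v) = 6.13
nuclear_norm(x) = 0.45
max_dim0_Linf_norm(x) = 0.33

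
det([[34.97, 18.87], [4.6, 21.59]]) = 668.200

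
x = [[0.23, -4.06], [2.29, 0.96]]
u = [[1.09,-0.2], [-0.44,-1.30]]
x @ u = [[2.04,5.23], [2.07,-1.71]]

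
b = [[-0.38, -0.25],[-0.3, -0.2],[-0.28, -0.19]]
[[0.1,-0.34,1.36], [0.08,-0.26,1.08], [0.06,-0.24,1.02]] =b@[[-1.58, 1.65, -2.25],[1.99, -1.15, -2.04]]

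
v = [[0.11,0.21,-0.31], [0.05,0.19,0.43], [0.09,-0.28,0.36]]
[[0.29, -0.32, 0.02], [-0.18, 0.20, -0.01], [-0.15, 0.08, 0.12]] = v @ [[0.90, -1.34, 0.58], [0.09, 0.05, -0.23], [-0.56, 0.6, -0.00]]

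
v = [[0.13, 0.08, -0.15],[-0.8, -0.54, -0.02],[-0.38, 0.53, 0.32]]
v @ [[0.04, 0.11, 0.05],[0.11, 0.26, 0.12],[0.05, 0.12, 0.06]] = [[0.01, 0.02, 0.01], [-0.09, -0.23, -0.11], [0.06, 0.13, 0.06]]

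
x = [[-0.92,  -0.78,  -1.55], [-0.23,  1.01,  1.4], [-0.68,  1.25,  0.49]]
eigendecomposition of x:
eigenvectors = [[-0.44, 0.9, -0.55],[0.67, -0.14, -0.65],[0.60, 0.40, 0.53]]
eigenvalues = [2.4, -1.49, -0.33]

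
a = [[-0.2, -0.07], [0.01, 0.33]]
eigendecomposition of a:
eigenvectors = [[-1.00, 0.13], [0.02, -0.99]]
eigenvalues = [-0.2, 0.33]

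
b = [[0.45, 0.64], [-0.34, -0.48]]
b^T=[[0.45,-0.34], [0.64,-0.48]]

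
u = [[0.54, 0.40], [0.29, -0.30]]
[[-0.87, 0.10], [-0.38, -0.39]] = u @ [[-1.48,-0.46], [-0.17,0.87]]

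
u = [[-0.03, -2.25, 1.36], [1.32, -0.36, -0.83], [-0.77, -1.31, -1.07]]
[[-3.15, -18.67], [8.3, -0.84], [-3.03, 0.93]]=u @ [[5.42, -2.57],  [0.39, 5.13],  [-1.55, -5.3]]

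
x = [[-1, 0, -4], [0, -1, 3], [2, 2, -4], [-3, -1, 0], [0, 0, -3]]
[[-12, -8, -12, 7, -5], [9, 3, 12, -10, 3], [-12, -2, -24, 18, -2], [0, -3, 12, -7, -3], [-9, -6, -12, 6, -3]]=x @ [[0, 0, -4, 1, 1], [0, 3, 0, 4, 0], [3, 2, 4, -2, 1]]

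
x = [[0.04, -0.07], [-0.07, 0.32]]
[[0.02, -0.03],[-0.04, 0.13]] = x @ [[0.37, -0.05], [-0.05, 0.41]]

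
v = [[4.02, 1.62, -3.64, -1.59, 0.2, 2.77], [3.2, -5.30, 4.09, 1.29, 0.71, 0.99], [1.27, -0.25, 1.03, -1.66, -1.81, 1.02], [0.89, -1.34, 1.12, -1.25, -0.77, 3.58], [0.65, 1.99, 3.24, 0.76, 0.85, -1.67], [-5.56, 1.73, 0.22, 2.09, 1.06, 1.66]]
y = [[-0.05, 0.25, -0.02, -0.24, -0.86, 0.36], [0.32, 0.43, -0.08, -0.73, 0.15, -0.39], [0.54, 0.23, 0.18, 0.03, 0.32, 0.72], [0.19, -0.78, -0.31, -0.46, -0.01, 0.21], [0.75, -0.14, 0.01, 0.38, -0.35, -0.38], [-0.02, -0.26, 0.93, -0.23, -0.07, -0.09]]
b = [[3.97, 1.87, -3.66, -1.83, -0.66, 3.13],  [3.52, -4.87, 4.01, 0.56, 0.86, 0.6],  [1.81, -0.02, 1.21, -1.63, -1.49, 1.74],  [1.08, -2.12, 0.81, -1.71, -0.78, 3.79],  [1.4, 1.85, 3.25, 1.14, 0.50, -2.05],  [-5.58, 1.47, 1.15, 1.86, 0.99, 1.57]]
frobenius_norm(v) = 13.79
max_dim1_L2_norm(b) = 7.32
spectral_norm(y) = 1.00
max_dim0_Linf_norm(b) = 5.58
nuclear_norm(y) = 5.99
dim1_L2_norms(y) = [1.0, 1.0, 1.0, 1.0, 1.0, 1.0]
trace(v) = 1.01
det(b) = 695.27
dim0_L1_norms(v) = [15.59, 12.23, 13.34, 8.64, 5.4, 11.69]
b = y + v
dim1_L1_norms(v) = [13.84, 15.58, 7.04, 8.95, 9.16, 12.32]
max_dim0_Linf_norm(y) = 0.93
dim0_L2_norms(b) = [8.1, 6.11, 6.59, 3.74, 2.29, 5.85]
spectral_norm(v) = 9.00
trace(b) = 0.67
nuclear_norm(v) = 28.85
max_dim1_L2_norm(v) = 7.63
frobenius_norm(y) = 2.45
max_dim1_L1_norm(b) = 15.12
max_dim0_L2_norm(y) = 1.0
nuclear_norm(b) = 28.92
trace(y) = -0.34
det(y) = 0.99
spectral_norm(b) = 9.24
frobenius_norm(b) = 14.14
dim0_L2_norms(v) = [7.76, 6.29, 6.55, 3.67, 2.5, 5.3]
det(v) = 1368.46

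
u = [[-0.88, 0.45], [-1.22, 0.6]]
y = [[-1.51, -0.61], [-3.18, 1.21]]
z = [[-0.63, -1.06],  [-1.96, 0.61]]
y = u + z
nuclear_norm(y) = 4.67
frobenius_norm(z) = 2.39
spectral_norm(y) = 3.63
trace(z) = -0.02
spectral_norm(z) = 2.08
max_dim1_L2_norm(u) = 1.36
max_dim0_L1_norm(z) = 2.59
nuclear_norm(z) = 3.26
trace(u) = -0.28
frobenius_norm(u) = 1.68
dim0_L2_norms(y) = [3.52, 1.36]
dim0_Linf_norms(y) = [3.18, 1.21]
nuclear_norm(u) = 1.69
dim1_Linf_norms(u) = [0.88, 1.22]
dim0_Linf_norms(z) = [1.96, 1.06]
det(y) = -3.77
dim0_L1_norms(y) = [4.69, 1.82]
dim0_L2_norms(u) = [1.5, 0.75]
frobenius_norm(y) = 3.77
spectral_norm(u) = 1.68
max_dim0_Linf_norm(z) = 1.96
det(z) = -2.46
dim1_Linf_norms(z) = [1.06, 1.96]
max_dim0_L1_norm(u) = 2.1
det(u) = 0.02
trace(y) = -0.30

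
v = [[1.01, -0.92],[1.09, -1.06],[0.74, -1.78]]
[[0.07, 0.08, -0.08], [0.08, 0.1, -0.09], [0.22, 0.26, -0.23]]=v@[[-0.07, -0.08, 0.07], [-0.15, -0.18, 0.16]]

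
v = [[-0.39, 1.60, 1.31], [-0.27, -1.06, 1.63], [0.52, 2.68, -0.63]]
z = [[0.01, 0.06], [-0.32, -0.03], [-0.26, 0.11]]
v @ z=[[-0.86, 0.07], [-0.09, 0.19], [-0.69, -0.12]]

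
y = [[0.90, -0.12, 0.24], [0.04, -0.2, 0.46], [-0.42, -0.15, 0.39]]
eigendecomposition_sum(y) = [[1.17,-0.25,0.55], [-0.62,0.13,-0.29], [-1.31,0.28,-0.61]] + [[-0.27, 0.13, -0.31], [0.65, -0.31, 0.73], [0.88, -0.42, 0.99]] + [[0.0, -0.00, 0.00], [0.01, -0.03, 0.02], [0.00, -0.01, 0.01]]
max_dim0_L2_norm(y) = 0.99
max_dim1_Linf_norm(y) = 0.9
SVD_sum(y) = [[0.92, -0.08, 0.14], [0.12, -0.01, 0.02], [-0.34, 0.03, -0.05]] + [[-0.02, -0.04, 0.10], [-0.08, -0.19, 0.44], [-0.08, -0.18, 0.44]] + [[0.00, 0.00, 0.00], [-0.0, -0.0, -0.0], [0.00, 0.00, 0.0]]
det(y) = -0.00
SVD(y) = [[-0.93,-0.16,0.33],[-0.12,-0.7,-0.70],[0.34,-0.69,0.63]] @ diag([1.0014925206083565, 0.6951030341091122, 0.006671067217937895]) @ [[-0.99, 0.08, -0.15], [0.17, 0.38, -0.91], [0.02, 0.92, 0.39]]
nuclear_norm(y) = 1.70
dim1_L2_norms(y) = [0.94, 0.5, 0.59]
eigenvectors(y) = [[-0.63, 0.24, 0.03], [0.33, -0.57, 0.93], [0.7, -0.78, 0.37]]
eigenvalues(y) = [0.7, 0.41, -0.02]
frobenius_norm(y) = 1.22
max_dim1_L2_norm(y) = 0.94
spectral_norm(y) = 1.00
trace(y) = 1.09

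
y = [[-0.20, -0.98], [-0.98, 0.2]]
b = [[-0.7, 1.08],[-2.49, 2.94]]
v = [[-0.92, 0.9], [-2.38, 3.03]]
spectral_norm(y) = 1.00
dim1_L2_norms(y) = [1.0, 1.0]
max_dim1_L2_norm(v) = 3.85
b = v @ y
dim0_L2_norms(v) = [2.55, 3.16]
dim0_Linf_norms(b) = [2.49, 2.94]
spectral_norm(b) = 4.06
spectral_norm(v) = 4.06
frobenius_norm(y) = 1.41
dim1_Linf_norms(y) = [0.98, 0.98]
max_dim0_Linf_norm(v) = 3.03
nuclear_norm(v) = 4.22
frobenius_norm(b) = 4.06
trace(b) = 2.24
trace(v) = 2.11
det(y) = -1.00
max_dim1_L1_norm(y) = 1.18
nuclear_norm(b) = 4.21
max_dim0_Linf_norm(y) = 0.98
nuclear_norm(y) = 2.00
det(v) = -0.65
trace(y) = 0.00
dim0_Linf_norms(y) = [0.98, 0.98]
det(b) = 0.63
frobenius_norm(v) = 4.06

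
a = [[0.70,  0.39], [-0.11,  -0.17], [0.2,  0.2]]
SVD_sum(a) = [[0.68,  0.43],[-0.16,  -0.10],[0.23,  0.15]] + [[0.02, -0.04], [0.05, -0.07], [-0.03, 0.05]]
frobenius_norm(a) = 0.87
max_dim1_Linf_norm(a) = 0.7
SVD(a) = [[-0.92, -0.36], [0.21, -0.75], [-0.32, 0.55]] @ diag([0.8660612758056878, 0.11418347756932454]) @ [[-0.85, -0.53], [-0.53, 0.85]]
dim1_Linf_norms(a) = [0.7, 0.17, 0.2]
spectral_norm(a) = 0.87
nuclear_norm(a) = 0.98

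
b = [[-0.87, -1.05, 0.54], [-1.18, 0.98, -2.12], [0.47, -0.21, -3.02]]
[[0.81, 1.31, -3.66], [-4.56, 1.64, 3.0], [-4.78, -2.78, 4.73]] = b@ [[0.54,-1.91,1.39], [-0.35,0.63,1.58], [1.69,0.58,-1.46]]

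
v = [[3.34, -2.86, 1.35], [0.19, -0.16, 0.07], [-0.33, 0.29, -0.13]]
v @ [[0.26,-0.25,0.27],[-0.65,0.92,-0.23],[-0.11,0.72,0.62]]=[[2.58, -2.49, 2.40],[0.15, -0.14, 0.13],[-0.26, 0.26, -0.24]]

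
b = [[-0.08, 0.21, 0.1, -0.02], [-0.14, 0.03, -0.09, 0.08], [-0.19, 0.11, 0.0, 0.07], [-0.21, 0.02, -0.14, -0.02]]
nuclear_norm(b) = 0.75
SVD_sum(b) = [[-0.12, 0.06, -0.03, 0.02],[-0.14, 0.07, -0.04, 0.03],[-0.19, 0.10, -0.05, 0.03],[-0.19, 0.09, -0.05, 0.03]] + [[0.03, 0.14, 0.14, -0.01], [-0.01, -0.05, -0.05, 0.01], [0.01, 0.03, 0.03, -0.00], [-0.02, -0.08, -0.08, 0.01]] + [[-0.0, 0.0, -0.01, -0.03], [0.0, -0.01, 0.01, 0.05], [0.00, -0.0, 0.01, 0.04], [-0.00, 0.01, -0.01, -0.06]] + [[0.0,  0.01,  -0.01,  0.0], [0.01,  0.01,  -0.01,  0.00], [-0.01,  -0.01,  0.01,  -0.0], [-0.00,  -0.0,  0.0,  -0.0]]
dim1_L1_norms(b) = [0.41, 0.34, 0.37, 0.39]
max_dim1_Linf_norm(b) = 0.21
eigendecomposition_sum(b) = [[(-0.03+0.08j), (0.08-0.01j), 0.05+0.05j, 0.01-0.04j], [-0.08-0.02j, (0.01+0.07j), -0.04+0.05j, 0.04+0.01j], [(-0.09+0.03j), 0.06+0.07j, -0.01+0.07j, (0.04-0.02j)], [(-0.07-0.07j), (-0.04+0.09j), -0.08+0.03j, (0.04+0.03j)]] + [[-0.03-0.08j,(0.08+0.01j),0.05-0.05j,0.01+0.04j], [(-0.08+0.02j),0.01-0.07j,-0.04-0.05j,(0.04-0.01j)], [(-0.09-0.03j),0.06-0.07j,-0.01-0.07j,(0.04+0.02j)], [-0.07+0.07j,-0.04-0.09j,-0.08-0.03j,0.04-0.03j]] + [[-0.03-0.00j, 0.04+0.00j, 0.01+0.00j, -0.04-0.00j], [0.00+0.00j, -0.01-0.00j, (-0-0j), (0.01+0j)], [-0.01-0.00j, (0.01+0j), 0.00+0.00j, -0.01-0.00j], [(-0.07-0j), 0.09+0.00j, 0.02+0.00j, -0.09-0.00j]] + [[(0.01+0j), 0.01-0.00j, -0.01+0.00j, -0.00-0.00j],[0.01+0.00j, 0.01-0.00j, (-0.01+0j), -0.00-0.00j],[(-0.01-0j), -0.01+0.00j, (0.01-0j), 0j],[0.00+0.00j, -0j, -0.00+0.00j, -0.00-0.00j]]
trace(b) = -0.07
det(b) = -0.00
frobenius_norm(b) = 0.46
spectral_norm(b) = 0.38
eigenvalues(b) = [(0.01+0.26j), (0.01-0.26j), (-0.13+0j), (0.03+0j)]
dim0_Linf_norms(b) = [0.21, 0.21, 0.14, 0.08]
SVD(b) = [[-0.36, -0.82, 0.3, 0.33], [-0.44, 0.28, -0.5, 0.69], [-0.59, -0.17, -0.46, -0.64], [-0.58, 0.47, 0.67, -0.07]] @ diag([0.3767262785925416, 0.24852515954299848, 0.09438376220477247, 0.03007094152192189]) @ [[0.86, -0.44, 0.22, -0.15], [-0.16, -0.7, -0.70, 0.07], [-0.07, 0.11, -0.2, -0.97], [0.48, 0.56, -0.65, 0.16]]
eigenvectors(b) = [[(-0.21-0.42j), (-0.21+0.42j), -0.38+0.00j, -0.47+0.00j],[0.37-0.23j, (0.37+0.23j), 0.06+0.00j, (-0.57+0j)],[(0.23-0.45j), 0.23+0.45j, -0.12+0.00j, (0.66+0j)],[0.57+0.00j, (0.57-0j), -0.91+0.00j, -0.09+0.00j]]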